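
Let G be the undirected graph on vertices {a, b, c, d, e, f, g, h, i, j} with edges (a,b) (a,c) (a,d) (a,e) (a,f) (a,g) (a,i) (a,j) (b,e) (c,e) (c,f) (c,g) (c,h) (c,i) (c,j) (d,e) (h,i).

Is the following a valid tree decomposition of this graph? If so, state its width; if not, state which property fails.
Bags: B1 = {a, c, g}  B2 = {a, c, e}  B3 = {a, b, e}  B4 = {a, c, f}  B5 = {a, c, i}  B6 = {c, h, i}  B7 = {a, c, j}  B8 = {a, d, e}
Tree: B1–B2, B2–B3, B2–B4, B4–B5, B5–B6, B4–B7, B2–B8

Yes; width 2.

Every vertex of G appears in some bag (union = {a, b, c, d, e, f, g, h, i, j}); every edge is covered by a bag; and for each vertex v the set of bags containing v is connected in the bag tree. The decomposition is therefore valid. The largest bag has 3 vertices, so the width is 2.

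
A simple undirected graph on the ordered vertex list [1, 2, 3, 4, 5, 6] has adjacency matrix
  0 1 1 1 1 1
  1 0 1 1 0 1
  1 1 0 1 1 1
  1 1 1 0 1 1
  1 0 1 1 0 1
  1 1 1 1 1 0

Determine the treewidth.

A width-4 tree decomposition is:
Bags: B1 = {1, 3, 4, 5, 6}  B2 = {1, 2, 3, 4, 6}
Tree: B1–B2
The largest bag has 5 vertices, giving width 4; this decomposition certifies tw(G) ≤ 4. On the other hand G contains the 5-clique {1, 2, 3, 4, 6}. A clique must lie in a single bag of any decomposition, so no decomposition can have width below 4. The upper and lower bounds meet at 4, so that is the treewidth.

4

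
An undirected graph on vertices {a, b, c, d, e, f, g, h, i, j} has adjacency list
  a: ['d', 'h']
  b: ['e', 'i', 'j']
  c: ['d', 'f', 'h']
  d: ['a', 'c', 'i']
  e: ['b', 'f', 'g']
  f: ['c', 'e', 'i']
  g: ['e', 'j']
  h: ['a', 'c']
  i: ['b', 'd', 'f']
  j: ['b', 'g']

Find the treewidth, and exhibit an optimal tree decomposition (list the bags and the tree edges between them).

Treewidth 2.
One such decomposition:
Bags: B1 = {a, d, h}  B2 = {c, d, h}  B3 = {c, d, i}  B4 = {c, f, i}  B5 = {b, f, i}  B6 = {b, e, f}  B7 = {b, e, j}  B8 = {e, g, j}
Tree: B1–B2, B2–B3, B3–B4, B4–B5, B5–B6, B6–B7, B7–B8

Every bag has size at most 3, so the width is 3 − 1 = 2 and tw(G) ≤ 2. The edges a–h–c–d–a form a cycle, so G is not a tree and its treewidth is at least 2. Combining the bounds, tw(G) = 2.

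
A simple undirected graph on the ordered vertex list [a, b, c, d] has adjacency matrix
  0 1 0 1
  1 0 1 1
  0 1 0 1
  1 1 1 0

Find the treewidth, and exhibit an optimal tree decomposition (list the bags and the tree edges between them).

Every bag has size at most 3, so the width is 3 − 1 = 2 and tw(G) ≤ 2. Conversely, {b, c, d} is a clique of size 3, and the vertices of any clique must share a bag in every tree decomposition; so some bag has ≥ 3 vertices and tw(G) ≥ 2. The upper and lower bounds meet at 2, so that is the treewidth.

Treewidth 2.
One optimal decomposition is:
Bags: B1 = {b, c, d}  B2 = {a, b, d}
Tree: B1–B2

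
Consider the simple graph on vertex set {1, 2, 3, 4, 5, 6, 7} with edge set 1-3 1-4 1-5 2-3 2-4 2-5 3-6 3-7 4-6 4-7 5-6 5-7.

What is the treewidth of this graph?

3

A width-3 tree decomposition is:
Bags: B1 = {3, 4, 5, 6}  B2 = {2, 3, 4, 5}  B3 = {1, 3, 4, 5}  B4 = {3, 4, 5, 7}
Tree: B1–B2, B2–B3, B3–B4
The largest bag has 4 vertices, giving width 3; this decomposition certifies tw(G) ≤ 3. For the lower bound: the 4 vertex sets {4,6}, {2,5}, {3}, {1} are disjoint, each induces a connected subgraph, and every pair is joined by at least one edge of G. Contracting each set to a single vertex therefore yields K_{4} as a minor, and since treewidth is minor-monotone, tw(G) ≥ tw(K_{4}) = 3. Combining the bounds, tw(G) = 3.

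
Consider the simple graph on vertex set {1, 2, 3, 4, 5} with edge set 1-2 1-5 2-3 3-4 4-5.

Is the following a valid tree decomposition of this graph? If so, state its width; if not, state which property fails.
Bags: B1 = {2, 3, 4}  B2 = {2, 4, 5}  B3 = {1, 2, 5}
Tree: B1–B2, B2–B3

Every vertex of G appears in some bag (union = {1, 2, 3, 4, 5}); every edge is covered by a bag; and for each vertex v the set of bags containing v is connected in the bag tree. The decomposition is therefore valid. The largest bag has 3 vertices, so the width is 2.

Yes; width 2.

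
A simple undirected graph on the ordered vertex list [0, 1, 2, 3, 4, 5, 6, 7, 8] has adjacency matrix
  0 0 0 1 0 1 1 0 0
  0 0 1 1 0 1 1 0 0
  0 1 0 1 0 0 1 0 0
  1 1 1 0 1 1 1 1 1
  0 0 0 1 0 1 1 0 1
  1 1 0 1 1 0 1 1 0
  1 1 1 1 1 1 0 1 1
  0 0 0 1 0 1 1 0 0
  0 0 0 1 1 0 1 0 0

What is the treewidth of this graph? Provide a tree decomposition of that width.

The largest bag has 4 vertices, giving width 3; this decomposition certifies tw(G) ≤ 3. On the other hand G contains the 4-clique {3, 4, 6, 8}. A clique must lie in a single bag of any decomposition, so no decomposition can have width below 3. Hence tw(G) = 3 exactly.

Treewidth 3.
One optimal decomposition is:
Bags: B1 = {1, 3, 5, 6}  B2 = {0, 3, 5, 6}  B3 = {3, 4, 5, 6}  B4 = {1, 2, 3, 6}  B5 = {3, 4, 6, 8}  B6 = {3, 5, 6, 7}
Tree: B1–B2, B2–B3, B1–B4, B3–B5, B2–B6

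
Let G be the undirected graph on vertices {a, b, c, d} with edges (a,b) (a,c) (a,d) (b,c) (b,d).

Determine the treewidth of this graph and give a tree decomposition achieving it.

Treewidth 2.
One optimal decomposition is:
Bags: B1 = {a, b, c}  B2 = {a, b, d}
Tree: B1–B2

Each bag holds 3 vertices, so the decomposition has width 2, which upper-bounds the treewidth. Conversely, {a, b, d} is a clique of size 3, and the vertices of any clique must share a bag in every tree decomposition; so some bag has ≥ 3 vertices and tw(G) ≥ 2. Therefore the treewidth is 2.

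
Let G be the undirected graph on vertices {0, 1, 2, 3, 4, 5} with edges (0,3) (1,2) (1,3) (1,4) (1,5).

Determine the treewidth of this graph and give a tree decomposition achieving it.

The largest bag has 2 vertices, giving width 1; this decomposition certifies tw(G) ≤ 1. G has an edge, so its treewidth is at least 1. The upper and lower bounds meet at 1, so that is the treewidth.

Treewidth 1.
Bags: B1 = {1, 3}  B2 = {1, 2}  B3 = {0, 3}  B4 = {1, 4}  B5 = {1, 5}
Tree: B1–B2, B1–B3, B1–B4, B4–B5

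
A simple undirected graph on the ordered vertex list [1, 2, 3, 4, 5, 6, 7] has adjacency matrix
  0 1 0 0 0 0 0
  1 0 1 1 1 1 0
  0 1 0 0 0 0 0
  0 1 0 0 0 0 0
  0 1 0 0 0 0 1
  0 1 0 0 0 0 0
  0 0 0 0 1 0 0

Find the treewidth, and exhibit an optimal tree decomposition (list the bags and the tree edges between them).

The largest bag has 2 vertices, giving width 1; this decomposition certifies tw(G) ≤ 1. Since G has at least one edge (e.g. 2–5), it is not an edgeless graph, so tw(G) ≥ 1. The upper and lower bounds meet at 1, so that is the treewidth.

Treewidth 1.
One such decomposition:
Bags: B1 = {2, 5}  B2 = {1, 2}  B3 = {2, 4}  B4 = {5, 7}  B5 = {2, 6}  B6 = {2, 3}
Tree: B1–B2, B2–B3, B1–B4, B2–B5, B2–B6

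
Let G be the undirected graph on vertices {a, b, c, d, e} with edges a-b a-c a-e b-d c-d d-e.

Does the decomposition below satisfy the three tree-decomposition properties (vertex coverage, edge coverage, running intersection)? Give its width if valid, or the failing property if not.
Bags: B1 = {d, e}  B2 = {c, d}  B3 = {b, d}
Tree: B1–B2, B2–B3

A tree decomposition must satisfy three properties: every vertex lies in some bag; for every edge, both endpoints lie together in some bag; and for every vertex, the bags containing it form a connected subtree. Here vertex a appears in no bag, so the decomposition is invalid.

No — vertex a appears in no bag.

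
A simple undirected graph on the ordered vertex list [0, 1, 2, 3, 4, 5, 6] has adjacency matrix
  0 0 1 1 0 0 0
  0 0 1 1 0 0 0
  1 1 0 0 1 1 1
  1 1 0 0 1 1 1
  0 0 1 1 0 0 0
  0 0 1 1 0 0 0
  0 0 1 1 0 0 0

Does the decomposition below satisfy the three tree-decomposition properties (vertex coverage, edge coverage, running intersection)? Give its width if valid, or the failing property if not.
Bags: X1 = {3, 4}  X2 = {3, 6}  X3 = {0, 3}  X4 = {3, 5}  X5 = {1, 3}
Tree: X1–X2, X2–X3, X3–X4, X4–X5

A tree decomposition must satisfy three properties: every vertex lies in some bag; for every edge, both endpoints lie together in some bag; and for every vertex, the bags containing it form a connected subtree. Here vertex 2 appears in no bag, so the decomposition is invalid.

No — vertex 2 appears in no bag.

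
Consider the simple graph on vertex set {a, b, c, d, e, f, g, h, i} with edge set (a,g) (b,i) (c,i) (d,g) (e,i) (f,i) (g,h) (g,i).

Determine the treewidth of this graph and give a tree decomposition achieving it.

The largest bag has 2 vertices, giving width 1; this decomposition certifies tw(G) ≤ 1. Since G has at least one edge (e.g. c–i), it is not an edgeless graph, so tw(G) ≥ 1. Combining the bounds, tw(G) = 1.

Treewidth 1.
Bags: B1 = {c, i}  B2 = {g, i}  B3 = {g, h}  B4 = {d, g}  B5 = {e, i}  B6 = {b, i}  B7 = {a, g}  B8 = {f, i}
Tree: B1–B2, B2–B3, B3–B4, B1–B5, B1–B6, B2–B7, B1–B8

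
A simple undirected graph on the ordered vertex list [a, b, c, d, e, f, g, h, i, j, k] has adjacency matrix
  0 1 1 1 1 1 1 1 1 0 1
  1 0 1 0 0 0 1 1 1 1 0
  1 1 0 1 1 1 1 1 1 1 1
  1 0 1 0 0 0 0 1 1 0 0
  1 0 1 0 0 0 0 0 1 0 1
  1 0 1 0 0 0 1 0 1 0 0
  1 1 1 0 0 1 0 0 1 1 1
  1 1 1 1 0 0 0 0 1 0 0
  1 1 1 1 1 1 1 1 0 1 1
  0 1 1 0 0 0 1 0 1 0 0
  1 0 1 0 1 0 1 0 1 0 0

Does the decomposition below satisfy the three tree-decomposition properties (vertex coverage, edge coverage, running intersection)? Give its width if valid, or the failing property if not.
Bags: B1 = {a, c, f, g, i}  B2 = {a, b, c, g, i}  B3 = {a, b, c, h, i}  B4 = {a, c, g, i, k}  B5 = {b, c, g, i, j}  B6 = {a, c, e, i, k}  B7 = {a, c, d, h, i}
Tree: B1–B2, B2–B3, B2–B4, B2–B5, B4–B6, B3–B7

Yes; width 4.

Every vertex of G appears in some bag (union = {a, b, c, d, e, f, g, h, i, j, k}); every edge is covered by a bag; and for each vertex v the set of bags containing v is connected in the bag tree. The decomposition is therefore valid. The largest bag has 5 vertices, so the width is 4.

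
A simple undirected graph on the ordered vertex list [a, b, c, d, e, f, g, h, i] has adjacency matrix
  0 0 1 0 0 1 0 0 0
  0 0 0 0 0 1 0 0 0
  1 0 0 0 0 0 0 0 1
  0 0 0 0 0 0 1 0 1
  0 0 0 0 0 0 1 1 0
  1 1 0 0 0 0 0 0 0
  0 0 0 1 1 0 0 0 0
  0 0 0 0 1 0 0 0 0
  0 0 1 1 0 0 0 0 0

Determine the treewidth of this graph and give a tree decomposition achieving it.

Treewidth 1.
One such decomposition:
Bags: B1 = {b, f}  B2 = {a, f}  B3 = {a, c}  B4 = {c, i}  B5 = {d, i}  B6 = {d, g}  B7 = {e, g}  B8 = {e, h}
Tree: B1–B2, B2–B3, B3–B4, B4–B5, B5–B6, B6–B7, B7–B8

Each bag holds 2 vertices, so the decomposition has width 1, which upper-bounds the treewidth. Any graph with an edge has treewidth ≥ 1, and G has the edge b–f. Therefore the treewidth is 1.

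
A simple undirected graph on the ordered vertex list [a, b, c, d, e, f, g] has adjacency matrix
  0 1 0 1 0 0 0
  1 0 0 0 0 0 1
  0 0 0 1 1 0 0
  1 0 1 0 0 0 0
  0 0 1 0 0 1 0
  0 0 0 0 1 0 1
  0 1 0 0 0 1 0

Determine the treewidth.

2

A width-2 tree decomposition is:
Bags: B1 = {a, c, d}  B2 = {a, c, e}  B3 = {a, e, f}  B4 = {a, f, g}  B5 = {a, b, g}
Tree: B1–B2, B2–B3, B3–B4, B4–B5
Every bag has size at most 3, so the width is 3 − 1 = 2 and tw(G) ≤ 2. For the lower bound, G contains the cycle a–d–c–e–f–g–b–a, so G is not a forest; only forests have treewidth ≤ 1, hence tw(G) ≥ 2. Hence tw(G) = 2 exactly.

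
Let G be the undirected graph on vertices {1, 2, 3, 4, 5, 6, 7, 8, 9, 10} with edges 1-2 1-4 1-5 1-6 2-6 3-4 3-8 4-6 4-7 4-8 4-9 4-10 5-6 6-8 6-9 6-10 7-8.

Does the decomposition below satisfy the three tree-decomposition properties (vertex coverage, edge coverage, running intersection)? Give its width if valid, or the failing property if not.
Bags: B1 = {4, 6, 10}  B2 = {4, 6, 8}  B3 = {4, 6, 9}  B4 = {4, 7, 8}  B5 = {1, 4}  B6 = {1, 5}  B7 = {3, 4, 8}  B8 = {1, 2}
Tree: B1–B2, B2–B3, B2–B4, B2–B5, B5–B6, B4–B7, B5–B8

No — edge (6,1) lies in no bag.

A tree decomposition must satisfy three properties: every vertex lies in some bag; for every edge, both endpoints lie together in some bag; and for every vertex, the bags containing it form a connected subtree. Here edge (6,1) lies in no bag, so the decomposition is invalid.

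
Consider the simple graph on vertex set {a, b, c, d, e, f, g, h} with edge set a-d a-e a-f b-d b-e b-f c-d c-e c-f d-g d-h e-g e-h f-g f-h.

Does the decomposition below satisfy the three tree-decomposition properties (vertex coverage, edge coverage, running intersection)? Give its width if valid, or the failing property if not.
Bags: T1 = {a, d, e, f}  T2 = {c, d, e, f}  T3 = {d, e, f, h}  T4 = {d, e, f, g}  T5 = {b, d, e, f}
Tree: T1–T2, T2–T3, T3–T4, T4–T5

Yes; width 3.

Vertex coverage: the bags together contain {a, b, c, d, e, f, g, h}, the full vertex set. Edge coverage: each edge of G has both endpoints in at least one bag. Running intersection: for every vertex, the bags containing it form a connected subtree. All three properties hold, so this is a valid tree decomposition of width max|bag| − 1 = 3, and hence tw(G) ≤ 3.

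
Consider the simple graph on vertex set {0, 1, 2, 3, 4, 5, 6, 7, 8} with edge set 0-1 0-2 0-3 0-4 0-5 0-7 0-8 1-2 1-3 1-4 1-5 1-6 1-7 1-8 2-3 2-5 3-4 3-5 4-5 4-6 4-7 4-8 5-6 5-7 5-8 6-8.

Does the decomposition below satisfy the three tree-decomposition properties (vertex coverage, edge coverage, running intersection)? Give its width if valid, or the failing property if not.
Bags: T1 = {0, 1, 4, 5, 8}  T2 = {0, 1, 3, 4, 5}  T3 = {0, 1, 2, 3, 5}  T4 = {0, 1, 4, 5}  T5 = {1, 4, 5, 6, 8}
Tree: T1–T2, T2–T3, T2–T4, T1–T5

No — vertex 7 appears in no bag.

A tree decomposition must satisfy three properties: every vertex lies in some bag; for every edge, both endpoints lie together in some bag; and for every vertex, the bags containing it form a connected subtree. Here vertex 7 appears in no bag, so the decomposition is invalid.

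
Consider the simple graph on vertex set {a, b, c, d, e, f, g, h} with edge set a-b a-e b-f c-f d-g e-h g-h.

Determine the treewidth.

1

A width-1 tree decomposition is:
Bags: B1 = {d, g}  B2 = {g, h}  B3 = {e, h}  B4 = {a, e}  B5 = {a, b}  B6 = {b, f}  B7 = {c, f}
Tree: B1–B2, B2–B3, B3–B4, B4–B5, B5–B6, B6–B7
Every bag has size at most 2, so the width is 2 − 1 = 1 and tw(G) ≤ 1. Since G has at least one edge (e.g. d–g), it is not an edgeless graph, so tw(G) ≥ 1. Hence tw(G) = 1 exactly.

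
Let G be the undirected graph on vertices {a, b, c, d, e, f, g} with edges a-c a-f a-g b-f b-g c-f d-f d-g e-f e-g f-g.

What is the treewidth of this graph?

A width-2 tree decomposition is:
Bags: B1 = {a, f, g}  B2 = {b, f, g}  B3 = {d, f, g}  B4 = {e, f, g}  B5 = {a, c, f}
Tree: B1–B2, B2–B3, B2–B4, B1–B5
Each bag holds 3 vertices, so the decomposition has width 2, which upper-bounds the treewidth. For the lower bound, the 3 vertices {d, f, g} are pairwise adjacent, and any tree decomposition puts a clique entirely inside one bag — forcing width ≥ 2. Therefore the treewidth is 2.

2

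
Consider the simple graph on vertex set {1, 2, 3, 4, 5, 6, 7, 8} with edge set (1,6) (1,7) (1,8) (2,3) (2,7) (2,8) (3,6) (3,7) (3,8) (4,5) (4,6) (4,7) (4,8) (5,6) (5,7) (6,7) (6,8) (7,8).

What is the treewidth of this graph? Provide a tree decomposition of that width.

Treewidth 3.
Bags: B1 = {3, 6, 7, 8}  B2 = {4, 6, 7, 8}  B3 = {2, 3, 7, 8}  B4 = {1, 6, 7, 8}  B5 = {4, 5, 6, 7}
Tree: B1–B2, B1–B3, B2–B4, B2–B5

Each bag holds 4 vertices, so the decomposition has width 3, which upper-bounds the treewidth. For the lower bound, the 4 vertices {2, 3, 7, 8} are pairwise adjacent, and any tree decomposition puts a clique entirely inside one bag — forcing width ≥ 3. The upper and lower bounds meet at 3, so that is the treewidth.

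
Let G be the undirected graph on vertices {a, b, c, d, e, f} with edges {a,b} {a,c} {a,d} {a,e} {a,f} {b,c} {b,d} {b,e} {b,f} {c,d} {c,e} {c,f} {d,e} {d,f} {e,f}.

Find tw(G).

5

A width-5 tree decomposition is:
Bags: B1 = {a, b, c, d, e, f}
Tree: (single bag)
With just one bag of size 6, the width is 6 − 1 = 5, so tw(G) ≤ 5. For the lower bound, the 6 vertices {a, b, c, d, e, f} are pairwise adjacent, and any tree decomposition puts a clique entirely inside one bag — forcing width ≥ 5. The upper and lower bounds meet at 5, so that is the treewidth.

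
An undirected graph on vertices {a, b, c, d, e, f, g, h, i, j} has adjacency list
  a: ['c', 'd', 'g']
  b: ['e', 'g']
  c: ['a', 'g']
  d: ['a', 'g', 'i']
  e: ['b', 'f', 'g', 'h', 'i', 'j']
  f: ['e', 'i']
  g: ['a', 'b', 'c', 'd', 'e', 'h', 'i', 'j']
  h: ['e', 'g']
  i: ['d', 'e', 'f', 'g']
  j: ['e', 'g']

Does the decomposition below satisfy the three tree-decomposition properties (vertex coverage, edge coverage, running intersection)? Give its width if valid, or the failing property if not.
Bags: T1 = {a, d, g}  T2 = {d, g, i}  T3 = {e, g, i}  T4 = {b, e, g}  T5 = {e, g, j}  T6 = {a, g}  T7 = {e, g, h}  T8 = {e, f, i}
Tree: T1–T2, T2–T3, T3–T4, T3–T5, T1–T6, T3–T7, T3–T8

A tree decomposition must satisfy three properties: every vertex lies in some bag; for every edge, both endpoints lie together in some bag; and for every vertex, the bags containing it form a connected subtree. Here vertex c appears in no bag, so the decomposition is invalid.

No — vertex c appears in no bag.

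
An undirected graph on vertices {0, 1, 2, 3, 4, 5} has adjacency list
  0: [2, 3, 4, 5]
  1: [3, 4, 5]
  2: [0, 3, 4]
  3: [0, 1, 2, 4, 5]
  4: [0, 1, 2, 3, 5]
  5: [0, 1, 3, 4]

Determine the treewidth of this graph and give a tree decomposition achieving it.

Treewidth 3.
One optimal decomposition is:
Bags: B1 = {0, 3, 4, 5}  B2 = {0, 2, 3, 4}  B3 = {1, 3, 4, 5}
Tree: B1–B2, B1–B3

Each bag holds 4 vertices, so the decomposition has width 3, which upper-bounds the treewidth. For the lower bound, the 4 vertices {0, 2, 3, 4} are pairwise adjacent, and any tree decomposition puts a clique entirely inside one bag — forcing width ≥ 3. The upper and lower bounds meet at 3, so that is the treewidth.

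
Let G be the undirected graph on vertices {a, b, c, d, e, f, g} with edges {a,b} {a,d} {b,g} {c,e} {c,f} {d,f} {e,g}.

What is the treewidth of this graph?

2

A width-2 tree decomposition is:
Bags: B1 = {a, b, g}  B2 = {a, e, g}  B3 = {a, c, e}  B4 = {a, c, f}  B5 = {a, d, f}
Tree: B1–B2, B2–B3, B3–B4, B4–B5
The largest bag has 3 vertices, giving width 2; this decomposition certifies tw(G) ≤ 2. For the lower bound, G contains the cycle a–b–g–e–c–f–d–a, so G is not a forest; only forests have treewidth ≤ 1, hence tw(G) ≥ 2. Combining the bounds, tw(G) = 2.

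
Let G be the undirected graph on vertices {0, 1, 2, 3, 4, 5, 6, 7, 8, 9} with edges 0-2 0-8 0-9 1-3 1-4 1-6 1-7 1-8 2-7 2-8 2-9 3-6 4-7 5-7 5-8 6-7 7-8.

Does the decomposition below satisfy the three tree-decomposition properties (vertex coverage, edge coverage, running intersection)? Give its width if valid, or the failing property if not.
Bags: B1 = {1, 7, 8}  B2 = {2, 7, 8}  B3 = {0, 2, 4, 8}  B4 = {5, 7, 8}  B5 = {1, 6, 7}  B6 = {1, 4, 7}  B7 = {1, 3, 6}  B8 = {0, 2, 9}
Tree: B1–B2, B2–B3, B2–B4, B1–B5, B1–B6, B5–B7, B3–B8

A tree decomposition must satisfy three properties: every vertex lies in some bag; for every edge, both endpoints lie together in some bag; and for every vertex, the bags containing it form a connected subtree. Here bags containing vertex 4 are not connected in the tree, so the decomposition is invalid.

No — bags containing vertex 4 are not connected in the tree.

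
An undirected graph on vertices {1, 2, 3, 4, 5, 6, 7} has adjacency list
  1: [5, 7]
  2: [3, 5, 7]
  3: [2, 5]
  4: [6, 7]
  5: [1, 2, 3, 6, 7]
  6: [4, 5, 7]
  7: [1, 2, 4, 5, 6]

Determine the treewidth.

A width-2 tree decomposition is:
Bags: B1 = {1, 5, 7}  B2 = {2, 5, 7}  B3 = {2, 3, 5}  B4 = {5, 6, 7}  B5 = {4, 6, 7}
Tree: B1–B2, B2–B3, B2–B4, B4–B5
The largest bag has 3 vertices, giving width 2; this decomposition certifies tw(G) ≤ 2. For the lower bound, the 3 vertices {4, 6, 7} are pairwise adjacent, and any tree decomposition puts a clique entirely inside one bag — forcing width ≥ 2. Combining the bounds, tw(G) = 2.

2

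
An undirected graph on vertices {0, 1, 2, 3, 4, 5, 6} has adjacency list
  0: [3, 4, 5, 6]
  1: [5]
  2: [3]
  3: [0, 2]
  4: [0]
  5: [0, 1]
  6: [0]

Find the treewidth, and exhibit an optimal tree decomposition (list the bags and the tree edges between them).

Treewidth 1.
One such decomposition:
Bags: B1 = {0, 6}  B2 = {0, 5}  B3 = {0, 3}  B4 = {1, 5}  B5 = {2, 3}  B6 = {0, 4}
Tree: B1–B2, B1–B3, B2–B4, B3–B5, B2–B6

Each bag holds 2 vertices, so the decomposition has width 1, which upper-bounds the treewidth. Since G has at least one edge (e.g. 0–6), it is not an edgeless graph, so tw(G) ≥ 1. Combining the bounds, tw(G) = 1.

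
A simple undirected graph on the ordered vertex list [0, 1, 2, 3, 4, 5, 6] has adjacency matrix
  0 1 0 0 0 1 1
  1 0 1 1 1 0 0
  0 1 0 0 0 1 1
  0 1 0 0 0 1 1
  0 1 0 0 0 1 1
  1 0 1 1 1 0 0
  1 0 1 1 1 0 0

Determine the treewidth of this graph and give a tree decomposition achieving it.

Treewidth 3.
Bags: B1 = {1, 4, 5, 6}  B2 = {1, 2, 5, 6}  B3 = {0, 1, 5, 6}  B4 = {1, 3, 5, 6}
Tree: B1–B2, B2–B3, B3–B4

The largest bag has 4 vertices, giving width 3; this decomposition certifies tw(G) ≤ 3. For the lower bound: the 4 vertex sets {4,5}, {2,6}, {1}, {0} are disjoint, each induces a connected subgraph, and every pair is joined by at least one edge of G. Contracting each set to a single vertex therefore yields K_{4} as a minor, and since treewidth is minor-monotone, tw(G) ≥ tw(K_{4}) = 3. Combining the bounds, tw(G) = 3.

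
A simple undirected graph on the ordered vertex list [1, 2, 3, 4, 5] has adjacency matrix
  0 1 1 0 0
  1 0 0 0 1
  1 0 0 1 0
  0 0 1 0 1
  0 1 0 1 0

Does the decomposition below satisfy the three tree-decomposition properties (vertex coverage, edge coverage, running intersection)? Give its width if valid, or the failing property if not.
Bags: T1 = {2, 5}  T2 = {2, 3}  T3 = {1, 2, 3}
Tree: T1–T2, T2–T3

No — vertex 4 appears in no bag.

A tree decomposition must satisfy three properties: every vertex lies in some bag; for every edge, both endpoints lie together in some bag; and for every vertex, the bags containing it form a connected subtree. Here vertex 4 appears in no bag, so the decomposition is invalid.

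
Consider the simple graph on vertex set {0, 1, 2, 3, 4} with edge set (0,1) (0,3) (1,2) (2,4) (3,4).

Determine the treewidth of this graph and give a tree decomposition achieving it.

Treewidth 2.
Bags: B1 = {0, 3, 4}  B2 = {0, 1, 4}  B3 = {1, 2, 4}
Tree: B1–B2, B2–B3

Every bag has size at most 3, so the width is 3 − 1 = 2 and tw(G) ≤ 2. Since 4–3–0–1–2–4 is a cycle in G, G is not acyclic. Forests are exactly the graphs of treewidth ≤ 1, so tw(G) ≥ 2. Combining the bounds, tw(G) = 2.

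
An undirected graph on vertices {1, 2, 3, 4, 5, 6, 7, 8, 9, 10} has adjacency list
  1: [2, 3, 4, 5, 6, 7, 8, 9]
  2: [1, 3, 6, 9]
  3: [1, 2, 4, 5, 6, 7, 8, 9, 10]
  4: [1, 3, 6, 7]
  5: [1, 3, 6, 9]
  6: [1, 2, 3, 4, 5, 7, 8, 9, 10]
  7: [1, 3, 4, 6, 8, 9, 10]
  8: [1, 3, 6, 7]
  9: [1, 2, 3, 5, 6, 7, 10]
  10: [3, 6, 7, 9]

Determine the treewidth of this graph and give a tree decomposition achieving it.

Every bag has size at most 5, so the width is 5 − 1 = 4 and tw(G) ≤ 4. Conversely, {1, 2, 3, 6, 9} is a clique of size 5, and the vertices of any clique must share a bag in every tree decomposition; so some bag has ≥ 5 vertices and tw(G) ≥ 4. Combining the bounds, tw(G) = 4.

Treewidth 4.
One such decomposition:
Bags: B1 = {1, 3, 6, 7, 9}  B2 = {3, 6, 7, 9, 10}  B3 = {1, 2, 3, 6, 9}  B4 = {1, 3, 4, 6, 7}  B5 = {1, 3, 6, 7, 8}  B6 = {1, 3, 5, 6, 9}
Tree: B1–B2, B1–B3, B1–B4, B4–B5, B1–B6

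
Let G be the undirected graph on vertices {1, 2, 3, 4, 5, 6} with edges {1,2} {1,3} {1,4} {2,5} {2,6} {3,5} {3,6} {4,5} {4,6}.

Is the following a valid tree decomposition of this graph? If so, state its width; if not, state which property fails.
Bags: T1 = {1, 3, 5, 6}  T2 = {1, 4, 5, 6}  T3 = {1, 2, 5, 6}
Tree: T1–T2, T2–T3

Yes; width 3.

Every vertex of G appears in some bag (union = {1, 2, 3, 4, 5, 6}); every edge is covered by a bag; and for each vertex v the set of bags containing v is connected in the bag tree. The decomposition is therefore valid. The largest bag has 4 vertices, so the width is 3.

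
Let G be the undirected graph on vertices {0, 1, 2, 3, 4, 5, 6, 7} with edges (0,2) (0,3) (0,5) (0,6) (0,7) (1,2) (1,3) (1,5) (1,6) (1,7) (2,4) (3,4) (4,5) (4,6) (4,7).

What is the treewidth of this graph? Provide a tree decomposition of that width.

Treewidth 3.
Bags: B1 = {0, 1, 4, 6}  B2 = {0, 1, 2, 4}  B3 = {0, 1, 4, 7}  B4 = {0, 1, 4, 5}  B5 = {0, 1, 3, 4}
Tree: B1–B2, B2–B3, B3–B4, B4–B5

Every bag has size at most 4, so the width is 4 − 1 = 3 and tw(G) ≤ 3. For the lower bound: the 4 vertex sets {1,6}, {0,2}, {4}, {7} are disjoint, each induces a connected subgraph, and every pair is joined by at least one edge of G. Contracting each set to a single vertex therefore yields K_{4} as a minor, and since treewidth is minor-monotone, tw(G) ≥ tw(K_{4}) = 3. Hence tw(G) = 3 exactly.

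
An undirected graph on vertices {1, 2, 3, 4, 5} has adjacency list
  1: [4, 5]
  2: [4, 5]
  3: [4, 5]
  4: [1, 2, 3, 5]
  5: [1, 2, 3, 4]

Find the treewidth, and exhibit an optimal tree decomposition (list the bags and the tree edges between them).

Each bag holds 3 vertices, so the decomposition has width 2, which upper-bounds the treewidth. For the lower bound, the 3 vertices {1, 4, 5} are pairwise adjacent, and any tree decomposition puts a clique entirely inside one bag — forcing width ≥ 2. The upper and lower bounds meet at 2, so that is the treewidth.

Treewidth 2.
One such decomposition:
Bags: B1 = {1, 4, 5}  B2 = {3, 4, 5}  B3 = {2, 4, 5}
Tree: B1–B2, B2–B3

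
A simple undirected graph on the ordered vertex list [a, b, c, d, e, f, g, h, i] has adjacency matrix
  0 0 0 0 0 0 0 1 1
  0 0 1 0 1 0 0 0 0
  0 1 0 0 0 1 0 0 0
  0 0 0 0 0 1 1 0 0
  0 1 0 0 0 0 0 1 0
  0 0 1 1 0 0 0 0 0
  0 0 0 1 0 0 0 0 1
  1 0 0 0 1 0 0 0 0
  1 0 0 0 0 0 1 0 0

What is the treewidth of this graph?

A width-2 tree decomposition is:
Bags: B1 = {c, d, f}  B2 = {b, c, d}  B3 = {b, d, e}  B4 = {d, e, h}  B5 = {a, d, h}  B6 = {a, d, i}  B7 = {d, g, i}
Tree: B1–B2, B2–B3, B3–B4, B4–B5, B5–B6, B6–B7
Every bag has size at most 3, so the width is 3 − 1 = 2 and tw(G) ≤ 2. Since d–f–c–b–e–h–a–i–g–d is a cycle in G, G is not acyclic. Forests are exactly the graphs of treewidth ≤ 1, so tw(G) ≥ 2. Therefore the treewidth is 2.

2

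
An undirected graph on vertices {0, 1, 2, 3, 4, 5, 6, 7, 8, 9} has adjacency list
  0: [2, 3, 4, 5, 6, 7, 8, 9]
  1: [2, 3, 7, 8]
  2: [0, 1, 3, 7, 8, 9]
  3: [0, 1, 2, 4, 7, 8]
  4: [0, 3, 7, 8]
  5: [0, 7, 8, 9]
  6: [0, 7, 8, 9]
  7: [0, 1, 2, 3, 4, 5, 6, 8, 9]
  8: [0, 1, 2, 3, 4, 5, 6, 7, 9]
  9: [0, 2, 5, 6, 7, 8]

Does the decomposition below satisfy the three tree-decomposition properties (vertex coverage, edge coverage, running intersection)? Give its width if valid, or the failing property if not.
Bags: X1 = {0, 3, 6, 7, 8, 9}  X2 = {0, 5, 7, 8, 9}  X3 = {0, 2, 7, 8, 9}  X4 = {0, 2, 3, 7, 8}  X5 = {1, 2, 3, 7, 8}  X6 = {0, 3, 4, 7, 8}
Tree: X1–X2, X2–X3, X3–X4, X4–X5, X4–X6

No — bags containing vertex 3 are not connected in the tree.

A tree decomposition must satisfy three properties: every vertex lies in some bag; for every edge, both endpoints lie together in some bag; and for every vertex, the bags containing it form a connected subtree. Here bags containing vertex 3 are not connected in the tree, so the decomposition is invalid.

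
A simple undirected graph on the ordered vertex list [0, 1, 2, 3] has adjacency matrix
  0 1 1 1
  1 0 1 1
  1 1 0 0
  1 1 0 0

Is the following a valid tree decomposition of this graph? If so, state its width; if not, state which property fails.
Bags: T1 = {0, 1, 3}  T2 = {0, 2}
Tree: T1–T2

A tree decomposition must satisfy three properties: every vertex lies in some bag; for every edge, both endpoints lie together in some bag; and for every vertex, the bags containing it form a connected subtree. Here edge (1,2) lies in no bag, so the decomposition is invalid.

No — edge (1,2) lies in no bag.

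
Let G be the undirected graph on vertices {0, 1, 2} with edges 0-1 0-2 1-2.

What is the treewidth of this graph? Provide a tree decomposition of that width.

A single bag containing all 3 vertices is trivially a valid decomposition of width 2. On the other hand G contains the 3-clique {0, 1, 2}. A clique must lie in a single bag of any decomposition, so no decomposition can have width below 2. Therefore the treewidth is 2.

Treewidth 2.
One such decomposition:
Bags: B1 = {0, 1, 2}
Tree: (single bag)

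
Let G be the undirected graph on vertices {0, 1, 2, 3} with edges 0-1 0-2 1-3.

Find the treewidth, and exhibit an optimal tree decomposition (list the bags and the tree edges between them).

Treewidth 1.
One optimal decomposition is:
Bags: B1 = {1, 3}  B2 = {0, 1}  B3 = {0, 2}
Tree: B1–B2, B2–B3

Each bag holds 2 vertices, so the decomposition has width 1, which upper-bounds the treewidth. G has an edge, so its treewidth is at least 1. Hence tw(G) = 1 exactly.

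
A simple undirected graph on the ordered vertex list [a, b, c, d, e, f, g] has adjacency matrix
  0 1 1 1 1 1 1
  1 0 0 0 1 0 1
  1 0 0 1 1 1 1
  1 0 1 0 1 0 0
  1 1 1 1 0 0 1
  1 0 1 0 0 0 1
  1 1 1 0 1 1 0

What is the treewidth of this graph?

3

A width-3 tree decomposition is:
Bags: B1 = {a, b, e, g}  B2 = {a, c, e, g}  B3 = {a, c, d, e}  B4 = {a, c, f, g}
Tree: B1–B2, B2–B3, B2–B4
Each bag holds 4 vertices, so the decomposition has width 3, which upper-bounds the treewidth. Conversely, {a, c, d, e} is a clique of size 4, and the vertices of any clique must share a bag in every tree decomposition; so some bag has ≥ 4 vertices and tw(G) ≥ 3. The upper and lower bounds meet at 3, so that is the treewidth.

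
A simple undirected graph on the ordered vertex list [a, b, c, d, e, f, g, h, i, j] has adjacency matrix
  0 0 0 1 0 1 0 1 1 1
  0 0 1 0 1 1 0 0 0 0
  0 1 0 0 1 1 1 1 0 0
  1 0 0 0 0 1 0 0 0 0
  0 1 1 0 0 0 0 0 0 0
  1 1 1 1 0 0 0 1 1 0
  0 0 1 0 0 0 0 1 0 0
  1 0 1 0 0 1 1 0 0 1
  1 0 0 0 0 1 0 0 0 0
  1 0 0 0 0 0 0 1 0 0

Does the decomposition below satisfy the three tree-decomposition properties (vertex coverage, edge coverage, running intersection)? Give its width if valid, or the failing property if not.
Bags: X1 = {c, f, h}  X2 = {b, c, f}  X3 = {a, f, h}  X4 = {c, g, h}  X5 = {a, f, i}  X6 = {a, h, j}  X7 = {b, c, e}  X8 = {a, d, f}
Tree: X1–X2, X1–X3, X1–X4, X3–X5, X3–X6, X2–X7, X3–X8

Yes; width 2.

Vertex coverage: the bags together contain {a, b, c, d, e, f, g, h, i, j}, the full vertex set. Edge coverage: each edge of G has both endpoints in at least one bag. Running intersection: for every vertex, the bags containing it form a connected subtree. All three properties hold, so this is a valid tree decomposition of width max|bag| − 1 = 2, and hence tw(G) ≤ 2.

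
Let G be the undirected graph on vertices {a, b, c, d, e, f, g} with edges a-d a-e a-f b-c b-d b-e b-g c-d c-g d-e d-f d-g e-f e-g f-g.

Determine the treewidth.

3

A width-3 tree decomposition is:
Bags: B1 = {b, d, e, g}  B2 = {d, e, f, g}  B3 = {a, d, e, f}  B4 = {b, c, d, g}
Tree: B1–B2, B2–B3, B1–B4
The largest bag has 4 vertices, giving width 3; this decomposition certifies tw(G) ≤ 3. Conversely, {d, e, f, g} is a clique of size 4, and the vertices of any clique must share a bag in every tree decomposition; so some bag has ≥ 4 vertices and tw(G) ≥ 3. Hence tw(G) = 3 exactly.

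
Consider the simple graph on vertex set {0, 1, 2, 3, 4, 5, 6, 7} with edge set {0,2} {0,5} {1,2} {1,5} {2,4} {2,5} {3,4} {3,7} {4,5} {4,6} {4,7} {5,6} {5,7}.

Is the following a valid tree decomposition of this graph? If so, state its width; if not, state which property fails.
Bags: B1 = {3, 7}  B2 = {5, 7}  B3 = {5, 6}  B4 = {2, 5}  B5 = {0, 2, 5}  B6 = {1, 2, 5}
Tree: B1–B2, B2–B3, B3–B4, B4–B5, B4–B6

A tree decomposition must satisfy three properties: every vertex lies in some bag; for every edge, both endpoints lie together in some bag; and for every vertex, the bags containing it form a connected subtree. Here vertex 4 appears in no bag, so the decomposition is invalid.

No — vertex 4 appears in no bag.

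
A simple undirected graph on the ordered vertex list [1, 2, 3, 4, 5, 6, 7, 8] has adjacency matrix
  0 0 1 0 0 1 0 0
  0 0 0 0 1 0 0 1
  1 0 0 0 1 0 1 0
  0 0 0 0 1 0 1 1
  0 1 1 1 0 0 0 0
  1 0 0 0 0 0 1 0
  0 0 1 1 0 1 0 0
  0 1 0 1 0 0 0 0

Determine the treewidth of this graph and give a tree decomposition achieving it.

Every bag has size at most 3, so the width is 3 − 1 = 2 and tw(G) ≤ 2. For the lower bound, G contains the cycle 6–1–3–7–6, so G is not a forest; only forests have treewidth ≤ 1, hence tw(G) ≥ 2. Combining the bounds, tw(G) = 2.

Treewidth 2.
One such decomposition:
Bags: B1 = {1, 6, 7}  B2 = {1, 3, 7}  B3 = {3, 4, 7}  B4 = {3, 4, 5}  B5 = {4, 5, 8}  B6 = {2, 5, 8}
Tree: B1–B2, B2–B3, B3–B4, B4–B5, B5–B6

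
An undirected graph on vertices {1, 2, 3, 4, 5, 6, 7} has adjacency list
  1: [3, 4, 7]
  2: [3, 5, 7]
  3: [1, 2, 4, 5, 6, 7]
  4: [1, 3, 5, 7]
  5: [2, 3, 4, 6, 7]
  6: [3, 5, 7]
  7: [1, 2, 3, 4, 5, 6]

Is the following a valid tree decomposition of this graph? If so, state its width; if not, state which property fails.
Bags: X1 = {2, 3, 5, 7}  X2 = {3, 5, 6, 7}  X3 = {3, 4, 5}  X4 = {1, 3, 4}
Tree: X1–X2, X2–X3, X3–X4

No — edge (7,4) lies in no bag.

A tree decomposition must satisfy three properties: every vertex lies in some bag; for every edge, both endpoints lie together in some bag; and for every vertex, the bags containing it form a connected subtree. Here edge (7,4) lies in no bag, so the decomposition is invalid.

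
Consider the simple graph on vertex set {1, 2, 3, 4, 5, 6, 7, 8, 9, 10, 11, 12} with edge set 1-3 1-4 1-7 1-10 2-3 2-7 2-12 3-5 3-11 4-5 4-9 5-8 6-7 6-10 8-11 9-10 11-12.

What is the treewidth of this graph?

A width-3 tree decomposition is:
Bags: B1 = {6, 7, 9, 10}  B2 = {1, 7, 9, 10}  B3 = {1, 4, 7, 9}  B4 = {1, 2, 4, 7}  B5 = {1, 2, 3, 4}  B6 = {2, 3, 4, 5}  B7 = {2, 3, 5, 12}  B8 = {3, 5, 11, 12}  B9 = {5, 8, 11, 12}
Tree: B1–B2, B2–B3, B3–B4, B4–B5, B5–B6, B6–B7, B7–B8, B8–B9
Each bag holds 4 vertices, so the decomposition has width 3, which upper-bounds the treewidth. For the lower bound: the 4 vertex sets {6,9,10}, {7}, {1}, {2,3,4,5} are disjoint, each induces a connected subgraph, and every pair is joined by at least one edge of G. Contracting each set to a single vertex therefore yields K_{4} as a minor, and since treewidth is minor-monotone, tw(G) ≥ tw(K_{4}) = 3. Therefore the treewidth is 3.

3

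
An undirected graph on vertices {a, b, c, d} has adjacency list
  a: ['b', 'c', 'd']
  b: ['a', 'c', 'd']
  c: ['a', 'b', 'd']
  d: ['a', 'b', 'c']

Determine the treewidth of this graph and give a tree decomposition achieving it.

Treewidth 3.
Bags: B1 = {a, b, c, d}
Tree: (single bag)

A single bag containing all 4 vertices is trivially a valid decomposition of width 3. On the other hand G contains the 4-clique {a, b, c, d}. A clique must lie in a single bag of any decomposition, so no decomposition can have width below 3. Combining the bounds, tw(G) = 3.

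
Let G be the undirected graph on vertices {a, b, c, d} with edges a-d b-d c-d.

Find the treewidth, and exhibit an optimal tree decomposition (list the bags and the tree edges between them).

Treewidth 1.
Bags: B1 = {a, d}  B2 = {c, d}  B3 = {b, d}
Tree: B1–B2, B2–B3

The largest bag has 2 vertices, giving width 1; this decomposition certifies tw(G) ≤ 1. Any graph with an edge has treewidth ≥ 1, and G has the edge a–d. Combining the bounds, tw(G) = 1.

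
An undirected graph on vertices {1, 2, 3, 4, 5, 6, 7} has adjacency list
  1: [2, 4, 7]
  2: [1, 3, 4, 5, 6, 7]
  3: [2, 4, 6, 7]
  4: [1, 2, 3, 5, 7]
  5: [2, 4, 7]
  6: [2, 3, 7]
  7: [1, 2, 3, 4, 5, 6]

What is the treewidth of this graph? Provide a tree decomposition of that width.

Treewidth 3.
One such decomposition:
Bags: B1 = {2, 3, 4, 7}  B2 = {1, 2, 4, 7}  B3 = {2, 3, 6, 7}  B4 = {2, 4, 5, 7}
Tree: B1–B2, B1–B3, B2–B4

Each bag holds 4 vertices, so the decomposition has width 3, which upper-bounds the treewidth. Conversely, {1, 2, 4, 7} is a clique of size 4, and the vertices of any clique must share a bag in every tree decomposition; so some bag has ≥ 4 vertices and tw(G) ≥ 3. Hence tw(G) = 3 exactly.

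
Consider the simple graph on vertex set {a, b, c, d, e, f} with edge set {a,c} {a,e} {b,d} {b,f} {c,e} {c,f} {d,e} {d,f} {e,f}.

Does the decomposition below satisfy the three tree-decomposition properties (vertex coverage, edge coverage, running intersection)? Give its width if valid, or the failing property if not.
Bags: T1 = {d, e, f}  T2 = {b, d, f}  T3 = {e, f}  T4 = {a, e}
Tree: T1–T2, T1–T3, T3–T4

No — vertex c appears in no bag.

A tree decomposition must satisfy three properties: every vertex lies in some bag; for every edge, both endpoints lie together in some bag; and for every vertex, the bags containing it form a connected subtree. Here vertex c appears in no bag, so the decomposition is invalid.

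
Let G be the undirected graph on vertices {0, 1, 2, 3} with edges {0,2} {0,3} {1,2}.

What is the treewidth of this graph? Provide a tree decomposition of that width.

Treewidth 1.
Bags: B1 = {1, 2}  B2 = {0, 2}  B3 = {0, 3}
Tree: B1–B2, B2–B3

Each bag holds 2 vertices, so the decomposition has width 1, which upper-bounds the treewidth. Since G has at least one edge (e.g. 1–2), it is not an edgeless graph, so tw(G) ≥ 1. Hence tw(G) = 1 exactly.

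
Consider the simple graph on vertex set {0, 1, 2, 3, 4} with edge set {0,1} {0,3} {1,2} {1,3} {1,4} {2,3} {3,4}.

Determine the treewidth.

A width-2 tree decomposition is:
Bags: B1 = {1, 2, 3}  B2 = {0, 1, 3}  B3 = {1, 3, 4}
Tree: B1–B2, B2–B3
Each bag holds 3 vertices, so the decomposition has width 2, which upper-bounds the treewidth. On the other hand G contains the 3-clique {0, 1, 3}. A clique must lie in a single bag of any decomposition, so no decomposition can have width below 2. Hence tw(G) = 2 exactly.

2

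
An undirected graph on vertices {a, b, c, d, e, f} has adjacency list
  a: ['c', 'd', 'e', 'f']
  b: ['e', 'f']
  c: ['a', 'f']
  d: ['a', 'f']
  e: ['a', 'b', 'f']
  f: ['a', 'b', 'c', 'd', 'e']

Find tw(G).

A width-2 tree decomposition is:
Bags: B1 = {a, e, f}  B2 = {b, e, f}  B3 = {a, d, f}  B4 = {a, c, f}
Tree: B1–B2, B1–B3, B3–B4
Every bag has size at most 3, so the width is 3 − 1 = 2 and tw(G) ≤ 2. On the other hand G contains the 3-clique {a, d, f}. A clique must lie in a single bag of any decomposition, so no decomposition can have width below 2. Combining the bounds, tw(G) = 2.

2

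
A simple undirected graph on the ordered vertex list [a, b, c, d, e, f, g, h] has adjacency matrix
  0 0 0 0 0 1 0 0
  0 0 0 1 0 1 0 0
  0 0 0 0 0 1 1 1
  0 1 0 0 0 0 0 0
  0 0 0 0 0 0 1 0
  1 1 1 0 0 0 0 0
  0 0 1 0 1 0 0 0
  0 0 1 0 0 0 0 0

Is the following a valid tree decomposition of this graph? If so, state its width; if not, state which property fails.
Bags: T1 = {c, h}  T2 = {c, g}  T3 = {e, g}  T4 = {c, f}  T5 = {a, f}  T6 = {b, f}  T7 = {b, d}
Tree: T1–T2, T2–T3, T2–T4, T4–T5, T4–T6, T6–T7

Yes; width 1.

Every vertex of G appears in some bag (union = {a, b, c, d, e, f, g, h}); every edge is covered by a bag; and for each vertex v the set of bags containing v is connected in the bag tree. The decomposition is therefore valid. The largest bag has 2 vertices, so the width is 1.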